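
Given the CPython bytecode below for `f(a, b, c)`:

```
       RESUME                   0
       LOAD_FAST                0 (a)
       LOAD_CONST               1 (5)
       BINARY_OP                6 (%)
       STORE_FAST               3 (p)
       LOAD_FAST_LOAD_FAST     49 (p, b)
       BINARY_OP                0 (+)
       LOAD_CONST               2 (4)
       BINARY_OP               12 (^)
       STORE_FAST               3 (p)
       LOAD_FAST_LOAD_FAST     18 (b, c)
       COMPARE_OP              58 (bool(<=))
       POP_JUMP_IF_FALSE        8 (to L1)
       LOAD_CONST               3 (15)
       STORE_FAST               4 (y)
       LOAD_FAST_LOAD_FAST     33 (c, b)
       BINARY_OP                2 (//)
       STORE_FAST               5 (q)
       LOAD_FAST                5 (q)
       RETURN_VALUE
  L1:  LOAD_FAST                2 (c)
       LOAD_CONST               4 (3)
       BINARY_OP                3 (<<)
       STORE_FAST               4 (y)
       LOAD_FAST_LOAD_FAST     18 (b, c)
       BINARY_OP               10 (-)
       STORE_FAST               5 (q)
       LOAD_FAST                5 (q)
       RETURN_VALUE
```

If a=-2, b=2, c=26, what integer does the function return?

LOAD_FAST a → push -2. Stack: [-2]
LOAD_CONST → push 5. Stack: [-2, 5]
BINARY_OP % → -2 % 5 = 3. Stack: [3]
STORE_FAST p → p=3. Stack: []
LOAD_FAST_LOAD_FAST p,b → push 3,2. Stack: [3, 2]
BINARY_OP + → 3 + 2 = 5. Stack: [5]
LOAD_CONST → push 4. Stack: [5, 4]
BINARY_OP ^ → 5 ^ 4 = 1. Stack: [1]
STORE_FAST p → p=1. Stack: []
LOAD_FAST_LOAD_FAST b,c → push 2,26. Stack: [2, 26]
COMPARE_OP bool(<=) → 2 vs 26 = True. Stack: [True]
POP_JUMP_IF_FALSE → pop True; no jump. Stack: []
LOAD_CONST → push 15. Stack: [15]
STORE_FAST y → y=15. Stack: []
LOAD_FAST_LOAD_FAST c,b → push 26,2. Stack: [26, 2]
BINARY_OP // → 26 // 2 = 13. Stack: [13]
STORE_FAST q → q=13. Stack: []
LOAD_FAST q → push 13. Stack: [13]
RETURN_VALUE → return 13.

13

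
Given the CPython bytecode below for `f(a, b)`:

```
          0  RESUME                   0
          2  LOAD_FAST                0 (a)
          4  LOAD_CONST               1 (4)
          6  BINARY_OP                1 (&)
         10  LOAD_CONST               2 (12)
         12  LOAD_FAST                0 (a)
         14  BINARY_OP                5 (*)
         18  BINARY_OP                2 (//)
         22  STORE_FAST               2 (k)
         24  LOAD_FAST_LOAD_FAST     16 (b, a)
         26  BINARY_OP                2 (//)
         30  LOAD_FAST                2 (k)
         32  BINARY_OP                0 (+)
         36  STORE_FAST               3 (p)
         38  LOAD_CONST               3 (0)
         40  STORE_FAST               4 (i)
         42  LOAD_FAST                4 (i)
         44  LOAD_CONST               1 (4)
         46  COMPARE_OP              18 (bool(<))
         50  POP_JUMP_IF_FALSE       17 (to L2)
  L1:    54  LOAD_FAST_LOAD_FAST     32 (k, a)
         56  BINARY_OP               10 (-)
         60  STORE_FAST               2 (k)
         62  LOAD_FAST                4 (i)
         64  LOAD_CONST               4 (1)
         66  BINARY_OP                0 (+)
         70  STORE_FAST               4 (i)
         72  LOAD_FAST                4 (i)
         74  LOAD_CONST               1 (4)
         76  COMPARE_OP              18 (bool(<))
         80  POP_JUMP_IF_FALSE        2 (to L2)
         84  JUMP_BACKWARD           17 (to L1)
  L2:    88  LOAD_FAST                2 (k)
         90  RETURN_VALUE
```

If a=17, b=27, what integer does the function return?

-68

LOAD_FAST a → push 17
LOAD_CONST → push 4
BINARY_OP & → 17 & 4 = 0
LOAD_CONST → push 12
LOAD_FAST a → push 17
BINARY_OP * → 12 * 17 = 204
BINARY_OP // → 0 // 204 = 0
STORE_FAST k → k=0
LOAD_FAST_LOAD_FAST b,a → push 27,17
BINARY_OP // → 27 // 17 = 1
LOAD_FAST k → push 0
BINARY_OP + → 1 + 0 = 1
STORE_FAST p → p=1
LOAD_CONST → push 0
STORE_FAST i → i=0
LOAD_FAST i → push 0
LOAD_CONST → push 4
COMPARE_OP bool(<) → 0 vs 4 = True
POP_JUMP_IF_FALSE → pop True; no jump
LOAD_FAST_LOAD_FAST k,a → push 0,17
BINARY_OP - → 0 - 17 = -17
STORE_FAST k → k=-17
LOAD_FAST i → push 0
LOAD_CONST → push 1
BINARY_OP + → 0 + 1 = 1
STORE_FAST i → i=1
LOAD_FAST i → push 1
LOAD_CONST → push 4
COMPARE_OP bool(<) → 1 vs 4 = True
POP_JUMP_IF_FALSE → pop True; no jump
LOAD_FAST_LOAD_FAST k,a → push -17,17
BINARY_OP - → -17 - 17 = -34
STORE_FAST k → k=-34
LOAD_FAST i → push 1
LOAD_CONST → push 1
BINARY_OP + → 1 + 1 = 2
STORE_FAST i → i=2
LOAD_FAST i → push 2
LOAD_CONST → push 4
COMPARE_OP bool(<) → 2 vs 4 = True
POP_JUMP_IF_FALSE → pop True; no jump
LOAD_FAST_LOAD_FAST k,a → push -34,17
BINARY_OP - → -34 - 17 = -51
STORE_FAST k → k=-51
LOAD_FAST i → push 2
LOAD_CONST → push 1
BINARY_OP + → 2 + 1 = 3
STORE_FAST i → i=3
LOAD_FAST i → push 3
LOAD_CONST → push 4
COMPARE_OP bool(<) → 3 vs 4 = True
POP_JUMP_IF_FALSE → pop True; no jump
LOAD_FAST_LOAD_FAST k,a → push -51,17
BINARY_OP - → -51 - 17 = -68
STORE_FAST k → k=-68
LOAD_FAST i → push 3
LOAD_CONST → push 1
BINARY_OP + → 3 + 1 = 4
STORE_FAST i → i=4
LOAD_FAST i → push 4
LOAD_CONST → push 4
COMPARE_OP bool(<) → 4 vs 4 = False
POP_JUMP_IF_FALSE → pop False; jump
LOAD_FAST k → push -68
RETURN_VALUE → return -68.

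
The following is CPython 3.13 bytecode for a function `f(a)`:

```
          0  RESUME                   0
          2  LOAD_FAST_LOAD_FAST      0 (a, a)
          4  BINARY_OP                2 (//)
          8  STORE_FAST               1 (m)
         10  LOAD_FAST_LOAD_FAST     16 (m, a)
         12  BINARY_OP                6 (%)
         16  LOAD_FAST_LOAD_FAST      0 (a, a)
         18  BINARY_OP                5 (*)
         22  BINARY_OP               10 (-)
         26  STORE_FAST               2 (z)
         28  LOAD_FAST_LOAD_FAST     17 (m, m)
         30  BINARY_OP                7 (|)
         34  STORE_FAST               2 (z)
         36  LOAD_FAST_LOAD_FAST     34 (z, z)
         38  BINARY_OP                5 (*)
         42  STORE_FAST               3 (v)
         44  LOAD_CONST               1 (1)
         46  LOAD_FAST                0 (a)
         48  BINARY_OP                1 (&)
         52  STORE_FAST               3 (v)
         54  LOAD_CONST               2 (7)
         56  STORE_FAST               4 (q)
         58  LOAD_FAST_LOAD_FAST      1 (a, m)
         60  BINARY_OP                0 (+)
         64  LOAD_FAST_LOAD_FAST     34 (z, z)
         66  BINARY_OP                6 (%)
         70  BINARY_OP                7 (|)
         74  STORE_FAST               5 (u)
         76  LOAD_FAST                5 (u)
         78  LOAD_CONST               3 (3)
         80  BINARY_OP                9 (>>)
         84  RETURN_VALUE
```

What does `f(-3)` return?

-1

LOAD_FAST_LOAD_FAST a,a → push -3,-3. Stack: [-3, -3]
BINARY_OP // → -3 // -3 = 1. Stack: [1]
STORE_FAST m → m=1. Stack: []
LOAD_FAST_LOAD_FAST m,a → push 1,-3. Stack: [1, -3]
BINARY_OP % → 1 % -3 = -2. Stack: [-2]
LOAD_FAST_LOAD_FAST a,a → push -3,-3. Stack: [-2, -3, -3]
BINARY_OP * → -3 * -3 = 9. Stack: [-2, 9]
BINARY_OP - → -2 - 9 = -11. Stack: [-11]
STORE_FAST z → z=-11. Stack: []
LOAD_FAST_LOAD_FAST m,m → push 1,1. Stack: [1, 1]
BINARY_OP | → 1 | 1 = 1. Stack: [1]
STORE_FAST z → z=1. Stack: []
LOAD_FAST_LOAD_FAST z,z → push 1,1. Stack: [1, 1]
BINARY_OP * → 1 * 1 = 1. Stack: [1]
STORE_FAST v → v=1. Stack: []
LOAD_CONST → push 1. Stack: [1]
LOAD_FAST a → push -3. Stack: [1, -3]
BINARY_OP & → 1 & -3 = 1. Stack: [1]
STORE_FAST v → v=1. Stack: []
LOAD_CONST → push 7. Stack: [7]
STORE_FAST q → q=7. Stack: []
LOAD_FAST_LOAD_FAST a,m → push -3,1. Stack: [-3, 1]
BINARY_OP + → -3 + 1 = -2. Stack: [-2]
LOAD_FAST_LOAD_FAST z,z → push 1,1. Stack: [-2, 1, 1]
BINARY_OP % → 1 % 1 = 0. Stack: [-2, 0]
BINARY_OP | → -2 | 0 = -2. Stack: [-2]
STORE_FAST u → u=-2. Stack: []
LOAD_FAST u → push -2. Stack: [-2]
LOAD_CONST → push 3. Stack: [-2, 3]
BINARY_OP >> → -2 >> 3 = -1. Stack: [-1]
RETURN_VALUE → return -1.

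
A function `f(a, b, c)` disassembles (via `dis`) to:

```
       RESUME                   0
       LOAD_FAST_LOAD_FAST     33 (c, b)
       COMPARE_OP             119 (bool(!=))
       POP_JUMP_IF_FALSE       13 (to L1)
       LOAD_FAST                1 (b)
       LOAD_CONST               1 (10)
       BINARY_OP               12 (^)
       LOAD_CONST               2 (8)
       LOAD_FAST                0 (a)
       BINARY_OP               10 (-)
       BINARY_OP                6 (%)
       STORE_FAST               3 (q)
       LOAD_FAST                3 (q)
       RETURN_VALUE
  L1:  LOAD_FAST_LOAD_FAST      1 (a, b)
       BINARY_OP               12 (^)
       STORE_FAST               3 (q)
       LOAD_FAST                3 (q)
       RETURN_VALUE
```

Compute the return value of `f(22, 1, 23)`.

-3

LOAD_FAST_LOAD_FAST c,b → push 23,1. Stack: [23, 1]
COMPARE_OP bool(!=) → 23 vs 1 = True. Stack: [True]
POP_JUMP_IF_FALSE → pop True; no jump. Stack: []
LOAD_FAST b → push 1. Stack: [1]
LOAD_CONST → push 10. Stack: [1, 10]
BINARY_OP ^ → 1 ^ 10 = 11. Stack: [11]
LOAD_CONST → push 8. Stack: [11, 8]
LOAD_FAST a → push 22. Stack: [11, 8, 22]
BINARY_OP - → 8 - 22 = -14. Stack: [11, -14]
BINARY_OP % → 11 % -14 = -3. Stack: [-3]
STORE_FAST q → q=-3. Stack: []
LOAD_FAST q → push -3. Stack: [-3]
RETURN_VALUE → return -3.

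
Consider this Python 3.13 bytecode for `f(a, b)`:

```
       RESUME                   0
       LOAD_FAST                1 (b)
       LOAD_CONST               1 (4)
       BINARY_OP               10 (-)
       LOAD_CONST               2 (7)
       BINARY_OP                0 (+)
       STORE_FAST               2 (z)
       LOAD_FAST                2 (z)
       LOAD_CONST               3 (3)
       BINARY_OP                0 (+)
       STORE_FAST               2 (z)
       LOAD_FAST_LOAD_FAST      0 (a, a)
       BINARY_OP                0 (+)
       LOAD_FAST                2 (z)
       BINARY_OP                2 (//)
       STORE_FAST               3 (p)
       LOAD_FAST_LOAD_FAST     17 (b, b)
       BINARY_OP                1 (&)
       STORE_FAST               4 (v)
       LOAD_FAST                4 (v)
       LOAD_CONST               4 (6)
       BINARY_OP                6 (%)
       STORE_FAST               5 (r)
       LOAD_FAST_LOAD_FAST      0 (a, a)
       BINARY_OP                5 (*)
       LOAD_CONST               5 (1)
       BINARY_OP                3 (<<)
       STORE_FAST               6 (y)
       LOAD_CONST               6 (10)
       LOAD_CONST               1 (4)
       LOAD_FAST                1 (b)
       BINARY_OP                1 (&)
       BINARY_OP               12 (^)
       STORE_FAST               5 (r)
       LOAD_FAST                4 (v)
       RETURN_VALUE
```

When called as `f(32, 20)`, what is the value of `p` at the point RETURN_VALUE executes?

2

LOAD_FAST b → push 20. Stack: [20]
LOAD_CONST → push 4. Stack: [20, 4]
BINARY_OP - → 20 - 4 = 16. Stack: [16]
LOAD_CONST → push 7. Stack: [16, 7]
BINARY_OP + → 16 + 7 = 23. Stack: [23]
STORE_FAST z → z=23. Stack: []
LOAD_FAST z → push 23. Stack: [23]
LOAD_CONST → push 3. Stack: [23, 3]
BINARY_OP + → 23 + 3 = 26. Stack: [26]
STORE_FAST z → z=26. Stack: []
LOAD_FAST_LOAD_FAST a,a → push 32,32. Stack: [32, 32]
BINARY_OP + → 32 + 32 = 64. Stack: [64]
LOAD_FAST z → push 26. Stack: [64, 26]
BINARY_OP // → 64 // 26 = 2. Stack: [2]
STORE_FAST p → p=2. Stack: []
LOAD_FAST_LOAD_FAST b,b → push 20,20. Stack: [20, 20]
BINARY_OP & → 20 & 20 = 20. Stack: [20]
STORE_FAST v → v=20. Stack: []
LOAD_FAST v → push 20. Stack: [20]
LOAD_CONST → push 6. Stack: [20, 6]
BINARY_OP % → 20 % 6 = 2. Stack: [2]
STORE_FAST r → r=2. Stack: []
LOAD_FAST_LOAD_FAST a,a → push 32,32. Stack: [32, 32]
BINARY_OP * → 32 * 32 = 1024. Stack: [1024]
LOAD_CONST → push 1. Stack: [1024, 1]
BINARY_OP << → 1024 << 1 = 2048. Stack: [2048]
STORE_FAST y → y=2048. Stack: []
LOAD_CONST → push 10. Stack: [10]
LOAD_CONST → push 4. Stack: [10, 4]
LOAD_FAST b → push 20. Stack: [10, 4, 20]
BINARY_OP & → 4 & 20 = 4. Stack: [10, 4]
BINARY_OP ^ → 10 ^ 4 = 14. Stack: [14]
STORE_FAST r → r=14. Stack: []
LOAD_FAST v → push 20. Stack: [20]
RETURN_VALUE → return 20.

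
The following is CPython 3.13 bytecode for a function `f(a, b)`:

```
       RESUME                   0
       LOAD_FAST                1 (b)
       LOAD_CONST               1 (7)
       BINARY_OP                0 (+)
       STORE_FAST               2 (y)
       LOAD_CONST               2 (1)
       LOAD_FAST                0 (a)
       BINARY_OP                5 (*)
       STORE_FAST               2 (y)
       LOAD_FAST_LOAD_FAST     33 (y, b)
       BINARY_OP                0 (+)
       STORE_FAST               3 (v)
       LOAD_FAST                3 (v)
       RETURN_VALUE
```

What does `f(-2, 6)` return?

LOAD_FAST b → push 6. Stack: [6]
LOAD_CONST → push 7. Stack: [6, 7]
BINARY_OP + → 6 + 7 = 13. Stack: [13]
STORE_FAST y → y=13. Stack: []
LOAD_CONST → push 1. Stack: [1]
LOAD_FAST a → push -2. Stack: [1, -2]
BINARY_OP * → 1 * -2 = -2. Stack: [-2]
STORE_FAST y → y=-2. Stack: []
LOAD_FAST_LOAD_FAST y,b → push -2,6. Stack: [-2, 6]
BINARY_OP + → -2 + 6 = 4. Stack: [4]
STORE_FAST v → v=4. Stack: []
LOAD_FAST v → push 4. Stack: [4]
RETURN_VALUE → return 4.

4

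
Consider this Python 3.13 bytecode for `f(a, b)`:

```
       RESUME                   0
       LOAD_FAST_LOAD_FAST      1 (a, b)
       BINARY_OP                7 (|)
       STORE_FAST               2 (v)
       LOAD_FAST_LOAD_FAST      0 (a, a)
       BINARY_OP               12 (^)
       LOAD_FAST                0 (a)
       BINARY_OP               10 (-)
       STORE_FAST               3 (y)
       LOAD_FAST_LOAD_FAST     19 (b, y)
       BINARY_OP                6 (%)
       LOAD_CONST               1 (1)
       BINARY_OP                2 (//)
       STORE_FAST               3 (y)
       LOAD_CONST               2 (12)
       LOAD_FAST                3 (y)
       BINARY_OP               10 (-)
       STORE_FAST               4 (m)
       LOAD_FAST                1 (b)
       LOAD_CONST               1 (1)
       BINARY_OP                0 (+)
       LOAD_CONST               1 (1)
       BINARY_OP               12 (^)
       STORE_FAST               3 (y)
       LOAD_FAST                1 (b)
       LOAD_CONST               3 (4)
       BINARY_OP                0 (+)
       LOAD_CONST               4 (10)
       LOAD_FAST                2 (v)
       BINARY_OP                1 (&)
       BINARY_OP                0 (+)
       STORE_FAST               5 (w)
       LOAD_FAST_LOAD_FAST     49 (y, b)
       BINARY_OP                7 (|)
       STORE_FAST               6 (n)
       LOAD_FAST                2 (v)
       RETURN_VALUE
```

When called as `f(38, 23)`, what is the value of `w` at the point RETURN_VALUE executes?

LOAD_FAST_LOAD_FAST a,b → push 38,23. Stack: [38, 23]
BINARY_OP | → 38 | 23 = 55. Stack: [55]
STORE_FAST v → v=55. Stack: []
LOAD_FAST_LOAD_FAST a,a → push 38,38. Stack: [38, 38]
BINARY_OP ^ → 38 ^ 38 = 0. Stack: [0]
LOAD_FAST a → push 38. Stack: [0, 38]
BINARY_OP - → 0 - 38 = -38. Stack: [-38]
STORE_FAST y → y=-38. Stack: []
LOAD_FAST_LOAD_FAST b,y → push 23,-38. Stack: [23, -38]
BINARY_OP % → 23 % -38 = -15. Stack: [-15]
LOAD_CONST → push 1. Stack: [-15, 1]
BINARY_OP // → -15 // 1 = -15. Stack: [-15]
STORE_FAST y → y=-15. Stack: []
LOAD_CONST → push 12. Stack: [12]
LOAD_FAST y → push -15. Stack: [12, -15]
BINARY_OP - → 12 - -15 = 27. Stack: [27]
STORE_FAST m → m=27. Stack: []
LOAD_FAST b → push 23. Stack: [23]
LOAD_CONST → push 1. Stack: [23, 1]
BINARY_OP + → 23 + 1 = 24. Stack: [24]
LOAD_CONST → push 1. Stack: [24, 1]
BINARY_OP ^ → 24 ^ 1 = 25. Stack: [25]
STORE_FAST y → y=25. Stack: []
LOAD_FAST b → push 23. Stack: [23]
LOAD_CONST → push 4. Stack: [23, 4]
BINARY_OP + → 23 + 4 = 27. Stack: [27]
LOAD_CONST → push 10. Stack: [27, 10]
LOAD_FAST v → push 55. Stack: [27, 10, 55]
BINARY_OP & → 10 & 55 = 2. Stack: [27, 2]
BINARY_OP + → 27 + 2 = 29. Stack: [29]
STORE_FAST w → w=29. Stack: []
LOAD_FAST_LOAD_FAST y,b → push 25,23. Stack: [25, 23]
BINARY_OP | → 25 | 23 = 31. Stack: [31]
STORE_FAST n → n=31. Stack: []
LOAD_FAST v → push 55. Stack: [55]
RETURN_VALUE → return 55.

29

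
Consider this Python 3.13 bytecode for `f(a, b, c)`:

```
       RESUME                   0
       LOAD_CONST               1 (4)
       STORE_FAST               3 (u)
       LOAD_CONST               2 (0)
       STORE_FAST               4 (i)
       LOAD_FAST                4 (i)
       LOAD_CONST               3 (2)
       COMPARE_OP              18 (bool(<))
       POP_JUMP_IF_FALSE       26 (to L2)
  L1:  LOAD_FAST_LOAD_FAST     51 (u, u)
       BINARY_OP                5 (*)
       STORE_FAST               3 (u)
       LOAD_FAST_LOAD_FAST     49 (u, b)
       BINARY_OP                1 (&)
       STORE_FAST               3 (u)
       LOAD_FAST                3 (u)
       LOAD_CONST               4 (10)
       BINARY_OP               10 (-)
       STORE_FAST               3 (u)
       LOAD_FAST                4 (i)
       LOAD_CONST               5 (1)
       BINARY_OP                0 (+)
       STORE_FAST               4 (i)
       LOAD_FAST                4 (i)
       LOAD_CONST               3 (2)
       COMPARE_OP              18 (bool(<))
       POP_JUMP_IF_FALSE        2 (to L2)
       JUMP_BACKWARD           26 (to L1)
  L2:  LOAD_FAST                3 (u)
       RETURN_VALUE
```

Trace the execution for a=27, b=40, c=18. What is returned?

LOAD_CONST → push 4. Stack: [4]
STORE_FAST u → u=4. Stack: []
LOAD_CONST → push 0. Stack: [0]
STORE_FAST i → i=0. Stack: []
LOAD_FAST i → push 0. Stack: [0]
LOAD_CONST → push 2. Stack: [0, 2]
COMPARE_OP bool(<) → 0 vs 2 = True. Stack: [True]
POP_JUMP_IF_FALSE → pop True; no jump. Stack: []
LOAD_FAST_LOAD_FAST u,u → push 4,4. Stack: [4, 4]
BINARY_OP * → 4 * 4 = 16. Stack: [16]
STORE_FAST u → u=16. Stack: []
LOAD_FAST_LOAD_FAST u,b → push 16,40. Stack: [16, 40]
BINARY_OP & → 16 & 40 = 0. Stack: [0]
STORE_FAST u → u=0. Stack: []
LOAD_FAST u → push 0. Stack: [0]
LOAD_CONST → push 10. Stack: [0, 10]
BINARY_OP - → 0 - 10 = -10. Stack: [-10]
STORE_FAST u → u=-10. Stack: []
LOAD_FAST i → push 0. Stack: [0]
LOAD_CONST → push 1. Stack: [0, 1]
BINARY_OP + → 0 + 1 = 1. Stack: [1]
STORE_FAST i → i=1. Stack: []
LOAD_FAST i → push 1. Stack: [1]
LOAD_CONST → push 2. Stack: [1, 2]
COMPARE_OP bool(<) → 1 vs 2 = True. Stack: [True]
POP_JUMP_IF_FALSE → pop True; no jump. Stack: []
LOAD_FAST_LOAD_FAST u,u → push -10,-10. Stack: [-10, -10]
BINARY_OP * → -10 * -10 = 100. Stack: [100]
STORE_FAST u → u=100. Stack: []
LOAD_FAST_LOAD_FAST u,b → push 100,40. Stack: [100, 40]
BINARY_OP & → 100 & 40 = 32. Stack: [32]
STORE_FAST u → u=32. Stack: []
LOAD_FAST u → push 32. Stack: [32]
LOAD_CONST → push 10. Stack: [32, 10]
BINARY_OP - → 32 - 10 = 22. Stack: [22]
STORE_FAST u → u=22. Stack: []
LOAD_FAST i → push 1. Stack: [1]
LOAD_CONST → push 1. Stack: [1, 1]
BINARY_OP + → 1 + 1 = 2. Stack: [2]
STORE_FAST i → i=2. Stack: []
LOAD_FAST i → push 2. Stack: [2]
LOAD_CONST → push 2. Stack: [2, 2]
COMPARE_OP bool(<) → 2 vs 2 = False. Stack: [False]
POP_JUMP_IF_FALSE → pop False; jump. Stack: []
LOAD_FAST u → push 22. Stack: [22]
RETURN_VALUE → return 22.

22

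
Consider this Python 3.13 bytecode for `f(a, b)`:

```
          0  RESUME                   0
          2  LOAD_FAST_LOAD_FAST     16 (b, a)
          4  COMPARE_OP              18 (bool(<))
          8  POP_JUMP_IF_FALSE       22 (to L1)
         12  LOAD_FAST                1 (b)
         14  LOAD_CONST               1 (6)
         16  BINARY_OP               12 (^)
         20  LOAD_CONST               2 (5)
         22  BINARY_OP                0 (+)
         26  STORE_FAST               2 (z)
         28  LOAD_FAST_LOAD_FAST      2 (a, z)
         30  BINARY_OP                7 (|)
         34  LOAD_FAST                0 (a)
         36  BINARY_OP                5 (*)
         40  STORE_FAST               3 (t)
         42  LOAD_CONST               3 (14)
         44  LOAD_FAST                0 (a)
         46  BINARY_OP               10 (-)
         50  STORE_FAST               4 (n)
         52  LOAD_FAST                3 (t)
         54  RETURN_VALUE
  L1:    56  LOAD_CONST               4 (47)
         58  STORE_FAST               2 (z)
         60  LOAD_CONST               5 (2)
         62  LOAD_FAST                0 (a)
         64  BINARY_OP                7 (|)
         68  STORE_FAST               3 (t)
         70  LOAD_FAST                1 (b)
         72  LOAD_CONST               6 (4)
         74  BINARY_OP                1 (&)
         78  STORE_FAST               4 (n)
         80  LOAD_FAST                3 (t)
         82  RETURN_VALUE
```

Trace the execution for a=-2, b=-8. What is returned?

LOAD_FAST_LOAD_FAST b,a → push -8,-2. Stack: [-8, -2]
COMPARE_OP bool(<) → -8 vs -2 = True. Stack: [True]
POP_JUMP_IF_FALSE → pop True; no jump. Stack: []
LOAD_FAST b → push -8. Stack: [-8]
LOAD_CONST → push 6. Stack: [-8, 6]
BINARY_OP ^ → -8 ^ 6 = -2. Stack: [-2]
LOAD_CONST → push 5. Stack: [-2, 5]
BINARY_OP + → -2 + 5 = 3. Stack: [3]
STORE_FAST z → z=3. Stack: []
LOAD_FAST_LOAD_FAST a,z → push -2,3. Stack: [-2, 3]
BINARY_OP | → -2 | 3 = -1. Stack: [-1]
LOAD_FAST a → push -2. Stack: [-1, -2]
BINARY_OP * → -1 * -2 = 2. Stack: [2]
STORE_FAST t → t=2. Stack: []
LOAD_CONST → push 14. Stack: [14]
LOAD_FAST a → push -2. Stack: [14, -2]
BINARY_OP - → 14 - -2 = 16. Stack: [16]
STORE_FAST n → n=16. Stack: []
LOAD_FAST t → push 2. Stack: [2]
RETURN_VALUE → return 2.

2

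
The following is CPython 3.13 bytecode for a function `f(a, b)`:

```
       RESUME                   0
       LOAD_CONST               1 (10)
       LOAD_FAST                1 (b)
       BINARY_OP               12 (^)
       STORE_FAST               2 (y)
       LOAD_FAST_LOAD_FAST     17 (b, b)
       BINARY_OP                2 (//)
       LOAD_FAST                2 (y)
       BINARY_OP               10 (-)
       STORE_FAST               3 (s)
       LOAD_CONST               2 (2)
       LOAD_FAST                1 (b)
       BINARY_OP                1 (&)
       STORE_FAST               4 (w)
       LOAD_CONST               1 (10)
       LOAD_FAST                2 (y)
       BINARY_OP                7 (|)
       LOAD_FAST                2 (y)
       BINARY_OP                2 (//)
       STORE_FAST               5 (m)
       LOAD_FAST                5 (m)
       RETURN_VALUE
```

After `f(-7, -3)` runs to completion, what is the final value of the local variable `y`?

-9

LOAD_CONST → push 10. Stack: [10]
LOAD_FAST b → push -3. Stack: [10, -3]
BINARY_OP ^ → 10 ^ -3 = -9. Stack: [-9]
STORE_FAST y → y=-9. Stack: []
LOAD_FAST_LOAD_FAST b,b → push -3,-3. Stack: [-3, -3]
BINARY_OP // → -3 // -3 = 1. Stack: [1]
LOAD_FAST y → push -9. Stack: [1, -9]
BINARY_OP - → 1 - -9 = 10. Stack: [10]
STORE_FAST s → s=10. Stack: []
LOAD_CONST → push 2. Stack: [2]
LOAD_FAST b → push -3. Stack: [2, -3]
BINARY_OP & → 2 & -3 = 0. Stack: [0]
STORE_FAST w → w=0. Stack: []
LOAD_CONST → push 10. Stack: [10]
LOAD_FAST y → push -9. Stack: [10, -9]
BINARY_OP | → 10 | -9 = -1. Stack: [-1]
LOAD_FAST y → push -9. Stack: [-1, -9]
BINARY_OP // → -1 // -9 = 0. Stack: [0]
STORE_FAST m → m=0. Stack: []
LOAD_FAST m → push 0. Stack: [0]
RETURN_VALUE → return 0.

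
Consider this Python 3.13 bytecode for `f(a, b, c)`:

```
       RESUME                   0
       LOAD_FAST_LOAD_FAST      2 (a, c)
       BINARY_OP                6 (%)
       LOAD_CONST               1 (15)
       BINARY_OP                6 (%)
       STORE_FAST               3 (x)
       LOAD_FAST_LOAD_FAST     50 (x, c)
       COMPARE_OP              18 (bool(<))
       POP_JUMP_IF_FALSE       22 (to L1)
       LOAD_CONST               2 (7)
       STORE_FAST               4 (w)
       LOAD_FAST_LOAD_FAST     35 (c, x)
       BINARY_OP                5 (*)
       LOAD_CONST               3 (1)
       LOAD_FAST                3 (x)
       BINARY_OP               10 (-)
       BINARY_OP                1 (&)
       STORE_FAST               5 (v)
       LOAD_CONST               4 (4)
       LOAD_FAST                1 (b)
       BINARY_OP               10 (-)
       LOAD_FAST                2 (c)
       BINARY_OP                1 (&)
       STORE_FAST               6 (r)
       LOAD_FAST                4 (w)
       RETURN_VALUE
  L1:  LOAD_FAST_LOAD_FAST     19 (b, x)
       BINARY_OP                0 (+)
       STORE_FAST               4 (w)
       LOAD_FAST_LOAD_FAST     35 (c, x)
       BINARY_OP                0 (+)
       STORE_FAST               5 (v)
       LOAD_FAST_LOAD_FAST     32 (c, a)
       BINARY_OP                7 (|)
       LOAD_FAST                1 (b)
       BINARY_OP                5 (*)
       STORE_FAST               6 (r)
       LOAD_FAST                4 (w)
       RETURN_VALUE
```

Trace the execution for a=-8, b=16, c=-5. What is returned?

LOAD_FAST_LOAD_FAST a,c → push -8,-5. Stack: [-8, -5]
BINARY_OP % → -8 % -5 = -3. Stack: [-3]
LOAD_CONST → push 15. Stack: [-3, 15]
BINARY_OP % → -3 % 15 = 12. Stack: [12]
STORE_FAST x → x=12. Stack: []
LOAD_FAST_LOAD_FAST x,c → push 12,-5. Stack: [12, -5]
COMPARE_OP bool(<) → 12 vs -5 = False. Stack: [False]
POP_JUMP_IF_FALSE → pop False; jump. Stack: []
LOAD_FAST_LOAD_FAST b,x → push 16,12. Stack: [16, 12]
BINARY_OP + → 16 + 12 = 28. Stack: [28]
STORE_FAST w → w=28. Stack: []
LOAD_FAST_LOAD_FAST c,x → push -5,12. Stack: [-5, 12]
BINARY_OP + → -5 + 12 = 7. Stack: [7]
STORE_FAST v → v=7. Stack: []
LOAD_FAST_LOAD_FAST c,a → push -5,-8. Stack: [-5, -8]
BINARY_OP | → -5 | -8 = -5. Stack: [-5]
LOAD_FAST b → push 16. Stack: [-5, 16]
BINARY_OP * → -5 * 16 = -80. Stack: [-80]
STORE_FAST r → r=-80. Stack: []
LOAD_FAST w → push 28. Stack: [28]
RETURN_VALUE → return 28.

28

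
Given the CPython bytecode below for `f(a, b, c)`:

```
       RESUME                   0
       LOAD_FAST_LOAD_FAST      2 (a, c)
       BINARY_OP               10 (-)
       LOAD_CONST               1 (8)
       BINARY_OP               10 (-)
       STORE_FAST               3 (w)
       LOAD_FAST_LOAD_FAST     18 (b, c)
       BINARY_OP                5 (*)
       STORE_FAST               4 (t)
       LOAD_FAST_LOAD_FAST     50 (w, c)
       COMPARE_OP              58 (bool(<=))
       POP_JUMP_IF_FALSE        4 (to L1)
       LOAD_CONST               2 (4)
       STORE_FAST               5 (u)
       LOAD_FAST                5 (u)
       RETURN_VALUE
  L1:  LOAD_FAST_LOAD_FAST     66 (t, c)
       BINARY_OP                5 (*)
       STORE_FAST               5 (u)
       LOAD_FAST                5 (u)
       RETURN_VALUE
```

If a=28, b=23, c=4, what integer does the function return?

LOAD_FAST_LOAD_FAST a,c → push 28,4. Stack: [28, 4]
BINARY_OP - → 28 - 4 = 24. Stack: [24]
LOAD_CONST → push 8. Stack: [24, 8]
BINARY_OP - → 24 - 8 = 16. Stack: [16]
STORE_FAST w → w=16. Stack: []
LOAD_FAST_LOAD_FAST b,c → push 23,4. Stack: [23, 4]
BINARY_OP * → 23 * 4 = 92. Stack: [92]
STORE_FAST t → t=92. Stack: []
LOAD_FAST_LOAD_FAST w,c → push 16,4. Stack: [16, 4]
COMPARE_OP bool(<=) → 16 vs 4 = False. Stack: [False]
POP_JUMP_IF_FALSE → pop False; jump. Stack: []
LOAD_FAST_LOAD_FAST t,c → push 92,4. Stack: [92, 4]
BINARY_OP * → 92 * 4 = 368. Stack: [368]
STORE_FAST u → u=368. Stack: []
LOAD_FAST u → push 368. Stack: [368]
RETURN_VALUE → return 368.

368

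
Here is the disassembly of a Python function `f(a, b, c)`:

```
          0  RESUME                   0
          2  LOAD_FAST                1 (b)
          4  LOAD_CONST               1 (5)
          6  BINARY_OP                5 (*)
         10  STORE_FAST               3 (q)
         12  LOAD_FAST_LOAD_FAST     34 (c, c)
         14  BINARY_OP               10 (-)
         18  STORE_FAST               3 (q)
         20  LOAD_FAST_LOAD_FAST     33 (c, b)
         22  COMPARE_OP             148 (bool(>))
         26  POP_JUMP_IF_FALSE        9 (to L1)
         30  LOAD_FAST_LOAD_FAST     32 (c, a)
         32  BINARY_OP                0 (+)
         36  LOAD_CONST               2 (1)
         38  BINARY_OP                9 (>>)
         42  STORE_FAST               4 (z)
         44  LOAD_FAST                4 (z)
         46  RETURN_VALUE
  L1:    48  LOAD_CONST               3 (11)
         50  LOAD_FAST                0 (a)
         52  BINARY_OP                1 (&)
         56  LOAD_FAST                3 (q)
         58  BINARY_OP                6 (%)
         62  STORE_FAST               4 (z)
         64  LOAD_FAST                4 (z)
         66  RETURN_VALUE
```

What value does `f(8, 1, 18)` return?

LOAD_FAST b → push 1. Stack: [1]
LOAD_CONST → push 5. Stack: [1, 5]
BINARY_OP * → 1 * 5 = 5. Stack: [5]
STORE_FAST q → q=5. Stack: []
LOAD_FAST_LOAD_FAST c,c → push 18,18. Stack: [18, 18]
BINARY_OP - → 18 - 18 = 0. Stack: [0]
STORE_FAST q → q=0. Stack: []
LOAD_FAST_LOAD_FAST c,b → push 18,1. Stack: [18, 1]
COMPARE_OP bool(>) → 18 vs 1 = True. Stack: [True]
POP_JUMP_IF_FALSE → pop True; no jump. Stack: []
LOAD_FAST_LOAD_FAST c,a → push 18,8. Stack: [18, 8]
BINARY_OP + → 18 + 8 = 26. Stack: [26]
LOAD_CONST → push 1. Stack: [26, 1]
BINARY_OP >> → 26 >> 1 = 13. Stack: [13]
STORE_FAST z → z=13. Stack: []
LOAD_FAST z → push 13. Stack: [13]
RETURN_VALUE → return 13.

13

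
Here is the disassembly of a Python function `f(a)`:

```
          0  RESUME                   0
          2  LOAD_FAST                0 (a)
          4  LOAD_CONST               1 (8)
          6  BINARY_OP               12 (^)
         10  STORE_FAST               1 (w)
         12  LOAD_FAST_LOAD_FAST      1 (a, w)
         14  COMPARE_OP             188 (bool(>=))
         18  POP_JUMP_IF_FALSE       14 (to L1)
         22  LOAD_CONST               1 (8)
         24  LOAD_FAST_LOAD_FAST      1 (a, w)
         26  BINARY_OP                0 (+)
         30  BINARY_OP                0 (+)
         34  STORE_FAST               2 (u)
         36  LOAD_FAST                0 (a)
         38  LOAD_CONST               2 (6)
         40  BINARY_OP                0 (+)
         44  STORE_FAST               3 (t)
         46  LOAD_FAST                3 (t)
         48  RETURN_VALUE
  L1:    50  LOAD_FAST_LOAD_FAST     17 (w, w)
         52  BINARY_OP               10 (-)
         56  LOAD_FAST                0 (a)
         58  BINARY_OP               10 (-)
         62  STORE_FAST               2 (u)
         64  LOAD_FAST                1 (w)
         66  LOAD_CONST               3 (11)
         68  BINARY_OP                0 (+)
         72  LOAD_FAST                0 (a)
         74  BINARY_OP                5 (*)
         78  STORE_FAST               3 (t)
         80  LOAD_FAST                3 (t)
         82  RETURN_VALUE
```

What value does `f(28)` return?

34

LOAD_FAST a → push 28. Stack: [28]
LOAD_CONST → push 8. Stack: [28, 8]
BINARY_OP ^ → 28 ^ 8 = 20. Stack: [20]
STORE_FAST w → w=20. Stack: []
LOAD_FAST_LOAD_FAST a,w → push 28,20. Stack: [28, 20]
COMPARE_OP bool(>=) → 28 vs 20 = True. Stack: [True]
POP_JUMP_IF_FALSE → pop True; no jump. Stack: []
LOAD_CONST → push 8. Stack: [8]
LOAD_FAST_LOAD_FAST a,w → push 28,20. Stack: [8, 28, 20]
BINARY_OP + → 28 + 20 = 48. Stack: [8, 48]
BINARY_OP + → 8 + 48 = 56. Stack: [56]
STORE_FAST u → u=56. Stack: []
LOAD_FAST a → push 28. Stack: [28]
LOAD_CONST → push 6. Stack: [28, 6]
BINARY_OP + → 28 + 6 = 34. Stack: [34]
STORE_FAST t → t=34. Stack: []
LOAD_FAST t → push 34. Stack: [34]
RETURN_VALUE → return 34.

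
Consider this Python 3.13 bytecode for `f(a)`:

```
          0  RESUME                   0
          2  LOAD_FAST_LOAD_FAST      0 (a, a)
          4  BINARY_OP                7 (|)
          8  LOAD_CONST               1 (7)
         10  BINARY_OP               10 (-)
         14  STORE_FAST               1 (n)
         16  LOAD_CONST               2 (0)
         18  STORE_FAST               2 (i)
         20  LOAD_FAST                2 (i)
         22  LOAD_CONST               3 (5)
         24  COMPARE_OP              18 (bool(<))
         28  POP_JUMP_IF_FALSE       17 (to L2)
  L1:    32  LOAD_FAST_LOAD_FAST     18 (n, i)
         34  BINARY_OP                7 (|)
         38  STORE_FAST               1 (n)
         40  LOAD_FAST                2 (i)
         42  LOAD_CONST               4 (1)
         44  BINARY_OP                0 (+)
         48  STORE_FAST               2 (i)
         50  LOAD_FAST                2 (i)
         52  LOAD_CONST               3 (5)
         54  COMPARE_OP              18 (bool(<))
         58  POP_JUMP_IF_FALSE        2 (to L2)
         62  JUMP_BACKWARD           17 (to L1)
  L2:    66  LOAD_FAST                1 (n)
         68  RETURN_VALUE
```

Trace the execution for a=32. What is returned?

31

LOAD_FAST_LOAD_FAST a,a → push 32,32
BINARY_OP | → 32 | 32 = 32
LOAD_CONST → push 7
BINARY_OP - → 32 - 7 = 25
STORE_FAST n → n=25
LOAD_CONST → push 0
STORE_FAST i → i=0
LOAD_FAST i → push 0
LOAD_CONST → push 5
COMPARE_OP bool(<) → 0 vs 5 = True
POP_JUMP_IF_FALSE → pop True; no jump
LOAD_FAST_LOAD_FAST n,i → push 25,0
BINARY_OP | → 25 | 0 = 25
STORE_FAST n → n=25
LOAD_FAST i → push 0
LOAD_CONST → push 1
BINARY_OP + → 0 + 1 = 1
STORE_FAST i → i=1
LOAD_FAST i → push 1
LOAD_CONST → push 5
COMPARE_OP bool(<) → 1 vs 5 = True
POP_JUMP_IF_FALSE → pop True; no jump
LOAD_FAST_LOAD_FAST n,i → push 25,1
BINARY_OP | → 25 | 1 = 25
STORE_FAST n → n=25
LOAD_FAST i → push 1
LOAD_CONST → push 1
BINARY_OP + → 1 + 1 = 2
STORE_FAST i → i=2
LOAD_FAST i → push 2
LOAD_CONST → push 5
COMPARE_OP bool(<) → 2 vs 5 = True
POP_JUMP_IF_FALSE → pop True; no jump
LOAD_FAST_LOAD_FAST n,i → push 25,2
BINARY_OP | → 25 | 2 = 27
STORE_FAST n → n=27
LOAD_FAST i → push 2
LOAD_CONST → push 1
BINARY_OP + → 2 + 1 = 3
STORE_FAST i → i=3
LOAD_FAST i → push 3
LOAD_CONST → push 5
COMPARE_OP bool(<) → 3 vs 5 = True
POP_JUMP_IF_FALSE → pop True; no jump
LOAD_FAST_LOAD_FAST n,i → push 27,3
BINARY_OP | → 27 | 3 = 27
STORE_FAST n → n=27
LOAD_FAST i → push 3
LOAD_CONST → push 1
BINARY_OP + → 3 + 1 = 4
STORE_FAST i → i=4
LOAD_FAST i → push 4
LOAD_CONST → push 5
COMPARE_OP bool(<) → 4 vs 5 = True
POP_JUMP_IF_FALSE → pop True; no jump
LOAD_FAST_LOAD_FAST n,i → push 27,4
BINARY_OP | → 27 | 4 = 31
STORE_FAST n → n=31
LOAD_FAST i → push 4
LOAD_CONST → push 1
BINARY_OP + → 4 + 1 = 5
STORE_FAST i → i=5
LOAD_FAST i → push 5
LOAD_CONST → push 5
COMPARE_OP bool(<) → 5 vs 5 = False
POP_JUMP_IF_FALSE → pop False; jump
LOAD_FAST n → push 31
RETURN_VALUE → return 31.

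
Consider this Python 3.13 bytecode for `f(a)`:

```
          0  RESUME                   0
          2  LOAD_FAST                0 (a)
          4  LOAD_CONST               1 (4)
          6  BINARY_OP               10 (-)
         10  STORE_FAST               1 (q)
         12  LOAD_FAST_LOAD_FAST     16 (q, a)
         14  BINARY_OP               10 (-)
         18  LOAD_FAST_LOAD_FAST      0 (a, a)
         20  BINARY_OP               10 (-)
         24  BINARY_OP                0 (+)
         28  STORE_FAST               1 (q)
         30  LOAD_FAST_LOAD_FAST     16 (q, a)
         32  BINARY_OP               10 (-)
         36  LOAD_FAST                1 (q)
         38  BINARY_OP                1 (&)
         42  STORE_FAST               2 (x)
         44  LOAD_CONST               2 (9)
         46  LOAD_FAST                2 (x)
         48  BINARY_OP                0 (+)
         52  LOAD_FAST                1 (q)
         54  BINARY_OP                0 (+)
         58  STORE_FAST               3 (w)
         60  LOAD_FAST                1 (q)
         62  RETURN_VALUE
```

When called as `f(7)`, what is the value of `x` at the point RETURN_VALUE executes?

LOAD_FAST a → push 7. Stack: [7]
LOAD_CONST → push 4. Stack: [7, 4]
BINARY_OP - → 7 - 4 = 3. Stack: [3]
STORE_FAST q → q=3. Stack: []
LOAD_FAST_LOAD_FAST q,a → push 3,7. Stack: [3, 7]
BINARY_OP - → 3 - 7 = -4. Stack: [-4]
LOAD_FAST_LOAD_FAST a,a → push 7,7. Stack: [-4, 7, 7]
BINARY_OP - → 7 - 7 = 0. Stack: [-4, 0]
BINARY_OP + → -4 + 0 = -4. Stack: [-4]
STORE_FAST q → q=-4. Stack: []
LOAD_FAST_LOAD_FAST q,a → push -4,7. Stack: [-4, 7]
BINARY_OP - → -4 - 7 = -11. Stack: [-11]
LOAD_FAST q → push -4. Stack: [-11, -4]
BINARY_OP & → -11 & -4 = -12. Stack: [-12]
STORE_FAST x → x=-12. Stack: []
LOAD_CONST → push 9. Stack: [9]
LOAD_FAST x → push -12. Stack: [9, -12]
BINARY_OP + → 9 + -12 = -3. Stack: [-3]
LOAD_FAST q → push -4. Stack: [-3, -4]
BINARY_OP + → -3 + -4 = -7. Stack: [-7]
STORE_FAST w → w=-7. Stack: []
LOAD_FAST q → push -4. Stack: [-4]
RETURN_VALUE → return -4.

-12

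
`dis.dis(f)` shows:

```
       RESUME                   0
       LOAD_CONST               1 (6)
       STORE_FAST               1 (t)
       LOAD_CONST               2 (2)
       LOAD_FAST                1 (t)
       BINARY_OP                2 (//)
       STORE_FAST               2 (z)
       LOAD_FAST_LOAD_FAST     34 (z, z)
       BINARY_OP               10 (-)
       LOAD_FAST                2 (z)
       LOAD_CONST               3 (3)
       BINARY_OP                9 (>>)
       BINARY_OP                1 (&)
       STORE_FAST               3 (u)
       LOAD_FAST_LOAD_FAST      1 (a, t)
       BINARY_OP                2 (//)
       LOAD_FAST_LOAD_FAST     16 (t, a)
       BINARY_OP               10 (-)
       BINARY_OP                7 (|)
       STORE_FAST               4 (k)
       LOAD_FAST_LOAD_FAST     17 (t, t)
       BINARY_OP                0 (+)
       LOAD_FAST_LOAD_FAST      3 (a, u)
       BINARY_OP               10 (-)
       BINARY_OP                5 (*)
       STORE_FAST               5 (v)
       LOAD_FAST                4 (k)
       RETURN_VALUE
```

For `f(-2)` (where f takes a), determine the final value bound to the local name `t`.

6

LOAD_CONST → push 6. Stack: [6]
STORE_FAST t → t=6. Stack: []
LOAD_CONST → push 2. Stack: [2]
LOAD_FAST t → push 6. Stack: [2, 6]
BINARY_OP // → 2 // 6 = 0. Stack: [0]
STORE_FAST z → z=0. Stack: []
LOAD_FAST_LOAD_FAST z,z → push 0,0. Stack: [0, 0]
BINARY_OP - → 0 - 0 = 0. Stack: [0]
LOAD_FAST z → push 0. Stack: [0, 0]
LOAD_CONST → push 3. Stack: [0, 0, 3]
BINARY_OP >> → 0 >> 3 = 0. Stack: [0, 0]
BINARY_OP & → 0 & 0 = 0. Stack: [0]
STORE_FAST u → u=0. Stack: []
LOAD_FAST_LOAD_FAST a,t → push -2,6. Stack: [-2, 6]
BINARY_OP // → -2 // 6 = -1. Stack: [-1]
LOAD_FAST_LOAD_FAST t,a → push 6,-2. Stack: [-1, 6, -2]
BINARY_OP - → 6 - -2 = 8. Stack: [-1, 8]
BINARY_OP | → -1 | 8 = -1. Stack: [-1]
STORE_FAST k → k=-1. Stack: []
LOAD_FAST_LOAD_FAST t,t → push 6,6. Stack: [6, 6]
BINARY_OP + → 6 + 6 = 12. Stack: [12]
LOAD_FAST_LOAD_FAST a,u → push -2,0. Stack: [12, -2, 0]
BINARY_OP - → -2 - 0 = -2. Stack: [12, -2]
BINARY_OP * → 12 * -2 = -24. Stack: [-24]
STORE_FAST v → v=-24. Stack: []
LOAD_FAST k → push -1. Stack: [-1]
RETURN_VALUE → return -1.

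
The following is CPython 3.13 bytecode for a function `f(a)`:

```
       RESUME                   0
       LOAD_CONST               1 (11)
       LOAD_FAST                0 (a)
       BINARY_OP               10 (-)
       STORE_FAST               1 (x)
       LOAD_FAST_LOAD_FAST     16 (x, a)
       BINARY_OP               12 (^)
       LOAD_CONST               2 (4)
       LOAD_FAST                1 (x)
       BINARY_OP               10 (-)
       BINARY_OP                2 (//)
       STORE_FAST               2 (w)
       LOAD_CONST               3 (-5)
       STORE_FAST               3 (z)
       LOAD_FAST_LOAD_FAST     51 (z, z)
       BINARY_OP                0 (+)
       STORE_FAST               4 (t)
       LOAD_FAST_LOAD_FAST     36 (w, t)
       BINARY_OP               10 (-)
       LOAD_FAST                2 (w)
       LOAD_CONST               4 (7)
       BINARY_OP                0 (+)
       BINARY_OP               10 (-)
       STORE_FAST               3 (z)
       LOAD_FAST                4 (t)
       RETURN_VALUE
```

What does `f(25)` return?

LOAD_CONST → push 11. Stack: [11]
LOAD_FAST a → push 25. Stack: [11, 25]
BINARY_OP - → 11 - 25 = -14. Stack: [-14]
STORE_FAST x → x=-14. Stack: []
LOAD_FAST_LOAD_FAST x,a → push -14,25. Stack: [-14, 25]
BINARY_OP ^ → -14 ^ 25 = -21. Stack: [-21]
LOAD_CONST → push 4. Stack: [-21, 4]
LOAD_FAST x → push -14. Stack: [-21, 4, -14]
BINARY_OP - → 4 - -14 = 18. Stack: [-21, 18]
BINARY_OP // → -21 // 18 = -2. Stack: [-2]
STORE_FAST w → w=-2. Stack: []
LOAD_CONST → push -5. Stack: [-5]
STORE_FAST z → z=-5. Stack: []
LOAD_FAST_LOAD_FAST z,z → push -5,-5. Stack: [-5, -5]
BINARY_OP + → -5 + -5 = -10. Stack: [-10]
STORE_FAST t → t=-10. Stack: []
LOAD_FAST_LOAD_FAST w,t → push -2,-10. Stack: [-2, -10]
BINARY_OP - → -2 - -10 = 8. Stack: [8]
LOAD_FAST w → push -2. Stack: [8, -2]
LOAD_CONST → push 7. Stack: [8, -2, 7]
BINARY_OP + → -2 + 7 = 5. Stack: [8, 5]
BINARY_OP - → 8 - 5 = 3. Stack: [3]
STORE_FAST z → z=3. Stack: []
LOAD_FAST t → push -10. Stack: [-10]
RETURN_VALUE → return -10.

-10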